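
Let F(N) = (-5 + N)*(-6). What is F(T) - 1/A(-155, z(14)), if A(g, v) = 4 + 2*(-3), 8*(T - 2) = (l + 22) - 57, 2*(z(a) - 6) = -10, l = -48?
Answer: 323/4 ≈ 80.750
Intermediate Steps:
z(a) = 1 (z(a) = 6 + (1/2)*(-10) = 6 - 5 = 1)
T = -67/8 (T = 2 + ((-48 + 22) - 57)/8 = 2 + (-26 - 57)/8 = 2 + (1/8)*(-83) = 2 - 83/8 = -67/8 ≈ -8.3750)
A(g, v) = -2 (A(g, v) = 4 - 6 = -2)
F(N) = 30 - 6*N
F(T) - 1/A(-155, z(14)) = (30 - 6*(-67/8)) - 1/(-2) = (30 + 201/4) - 1*(-1/2) = 321/4 + 1/2 = 323/4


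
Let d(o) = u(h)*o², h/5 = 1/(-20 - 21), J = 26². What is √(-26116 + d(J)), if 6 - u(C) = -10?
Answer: 30*√8095 ≈ 2699.2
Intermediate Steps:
J = 676
h = -5/41 (h = 5/(-20 - 21) = 5/(-41) = 5*(-1/41) = -5/41 ≈ -0.12195)
u(C) = 16 (u(C) = 6 - 1*(-10) = 6 + 10 = 16)
d(o) = 16*o²
√(-26116 + d(J)) = √(-26116 + 16*676²) = √(-26116 + 16*456976) = √(-26116 + 7311616) = √7285500 = 30*√8095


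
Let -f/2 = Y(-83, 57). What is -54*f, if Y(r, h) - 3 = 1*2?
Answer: 540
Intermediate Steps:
Y(r, h) = 5 (Y(r, h) = 3 + 1*2 = 3 + 2 = 5)
f = -10 (f = -2*5 = -10)
-54*f = -54*(-10) = 540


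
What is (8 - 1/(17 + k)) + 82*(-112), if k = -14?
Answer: -27529/3 ≈ -9176.3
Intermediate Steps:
(8 - 1/(17 + k)) + 82*(-112) = (8 - 1/(17 - 14)) + 82*(-112) = (8 - 1/3) - 9184 = (8 - 1*⅓) - 9184 = (8 - ⅓) - 9184 = 23/3 - 9184 = -27529/3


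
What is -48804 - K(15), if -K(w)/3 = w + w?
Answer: -48714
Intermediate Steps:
K(w) = -6*w (K(w) = -3*(w + w) = -6*w)
-48804 - K(15) = -48804 - (-6)*15 = -48804 - 1*(-90) = -48804 + 90 = -48714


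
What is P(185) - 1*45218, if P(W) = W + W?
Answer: -44848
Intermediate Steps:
P(W) = 2*W
P(185) - 1*45218 = 2*185 - 1*45218 = 370 - 45218 = -44848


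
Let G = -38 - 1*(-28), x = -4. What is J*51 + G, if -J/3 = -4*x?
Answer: -2458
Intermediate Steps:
G = -10 (G = -38 + 28 = -10)
J = -48 (J = -(-12)*(-4) = -3*16 = -48)
J*51 + G = -48*51 - 10 = -2448 - 10 = -2458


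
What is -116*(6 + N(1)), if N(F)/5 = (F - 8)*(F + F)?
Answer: 7424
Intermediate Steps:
N(F) = 10*F*(-8 + F) (N(F) = 5*((F - 8)*(F + F)) = 5*((-8 + F)*(2*F)) = 5*(2*F*(-8 + F)) = 10*F*(-8 + F))
-116*(6 + N(1)) = -116*(6 + 10*1*(-8 + 1)) = -116*(6 + 10*1*(-7)) = -116*(6 - 70) = -116*(-64) = 7424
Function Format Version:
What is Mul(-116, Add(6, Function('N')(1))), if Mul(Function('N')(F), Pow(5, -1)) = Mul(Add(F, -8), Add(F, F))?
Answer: 7424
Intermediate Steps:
Function('N')(F) = Mul(10, F, Add(-8, F)) (Function('N')(F) = Mul(5, Mul(Add(F, -8), Add(F, F))) = Mul(5, Mul(Add(-8, F), Mul(2, F))) = Mul(5, Mul(2, F, Add(-8, F))) = Mul(10, F, Add(-8, F)))
Mul(-116, Add(6, Function('N')(1))) = Mul(-116, Add(6, Mul(10, 1, Add(-8, 1)))) = Mul(-116, Add(6, Mul(10, 1, -7))) = Mul(-116, Add(6, -70)) = Mul(-116, -64) = 7424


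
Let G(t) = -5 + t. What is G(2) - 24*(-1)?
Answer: 21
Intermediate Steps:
G(2) - 24*(-1) = (-5 + 2) - 24*(-1) = -3 + 24 = 21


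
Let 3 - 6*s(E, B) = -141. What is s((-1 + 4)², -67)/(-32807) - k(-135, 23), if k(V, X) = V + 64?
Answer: 2329273/32807 ≈ 70.999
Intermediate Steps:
s(E, B) = 24 (s(E, B) = ½ - ⅙*(-141) = ½ + 47/2 = 24)
k(V, X) = 64 + V
s((-1 + 4)², -67)/(-32807) - k(-135, 23) = 24/(-32807) - (64 - 135) = 24*(-1/32807) - 1*(-71) = -24/32807 + 71 = 2329273/32807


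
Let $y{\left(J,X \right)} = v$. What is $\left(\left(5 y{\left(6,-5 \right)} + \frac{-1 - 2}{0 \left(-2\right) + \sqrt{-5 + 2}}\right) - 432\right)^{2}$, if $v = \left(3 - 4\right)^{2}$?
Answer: $\left(427 - i \sqrt{3}\right)^{2} \approx 1.8233 \cdot 10^{5} - 1479.0 i$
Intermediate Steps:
$v = 1$ ($v = \left(-1\right)^{2} = 1$)
$y{\left(J,X \right)} = 1$
$\left(\left(5 y{\left(6,-5 \right)} + \frac{-1 - 2}{0 \left(-2\right) + \sqrt{-5 + 2}}\right) - 432\right)^{2} = \left(\left(5 \cdot 1 + \frac{-1 - 2}{0 \left(-2\right) + \sqrt{-5 + 2}}\right) - 432\right)^{2} = \left(\left(5 - \frac{3}{0 + \sqrt{-3}}\right) - 432\right)^{2} = \left(\left(5 - \frac{3}{0 + i \sqrt{3}}\right) - 432\right)^{2} = \left(\left(5 - \frac{3}{i \sqrt{3}}\right) - 432\right)^{2} = \left(\left(5 - 3 \left(- \frac{i \sqrt{3}}{3}\right)\right) - 432\right)^{2} = \left(\left(5 + i \sqrt{3}\right) - 432\right)^{2} = \left(-427 + i \sqrt{3}\right)^{2}$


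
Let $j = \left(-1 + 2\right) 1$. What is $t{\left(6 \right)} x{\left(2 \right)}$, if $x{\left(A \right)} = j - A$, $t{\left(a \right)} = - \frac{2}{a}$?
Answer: $\frac{1}{3} \approx 0.33333$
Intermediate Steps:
$j = 1$ ($j = 1 \cdot 1 = 1$)
$x{\left(A \right)} = 1 - A$
$t{\left(6 \right)} x{\left(2 \right)} = - \frac{2}{6} \left(1 - 2\right) = \left(-2\right) \frac{1}{6} \left(1 - 2\right) = \left(- \frac{1}{3}\right) \left(-1\right) = \frac{1}{3}$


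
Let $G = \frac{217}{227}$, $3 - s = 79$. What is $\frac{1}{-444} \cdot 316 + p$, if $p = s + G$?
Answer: $- \frac{1908818}{25197} \approx -75.756$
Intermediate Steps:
$s = -76$ ($s = 3 - 79 = -76$)
$G = \frac{217}{227}$ ($G = 217 \cdot \frac{1}{227} = \frac{217}{227} \approx 0.95595$)
$p = - \frac{17035}{227}$ ($p = -76 + \frac{217}{227} = - \frac{17035}{227} \approx -75.044$)
$\frac{1}{-444} \cdot 316 + p = \frac{1}{-444} \cdot 316 - \frac{17035}{227} = \left(- \frac{1}{444}\right) 316 - \frac{17035}{227} = - \frac{79}{111} - \frac{17035}{227} = - \frac{1908818}{25197}$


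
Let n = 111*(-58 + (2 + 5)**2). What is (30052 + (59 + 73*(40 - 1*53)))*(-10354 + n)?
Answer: -331076186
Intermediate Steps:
n = -999 (n = 111*(-58 + 7**2) = 111*(-58 + 49) = 111*(-9) = -999)
(30052 + (59 + 73*(40 - 1*53)))*(-10354 + n) = (30052 + (59 + 73*(40 - 1*53)))*(-10354 - 999) = (30052 + (59 + 73*(40 - 53)))*(-11353) = (30052 + (59 + 73*(-13)))*(-11353) = (30052 + (59 - 949))*(-11353) = (30052 - 890)*(-11353) = 29162*(-11353) = -331076186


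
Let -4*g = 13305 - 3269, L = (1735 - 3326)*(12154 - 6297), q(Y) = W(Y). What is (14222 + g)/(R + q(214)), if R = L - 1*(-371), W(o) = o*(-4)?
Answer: -901/716844 ≈ -0.0012569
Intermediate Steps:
W(o) = -4*o
q(Y) = -4*Y
L = -9318487 (L = -1591*5857 = -9318487)
R = -9318116 (R = -9318487 - 1*(-371) = -9318487 + 371 = -9318116)
g = -2509 (g = -(13305 - 3269)/4 = -¼*10036 = -2509)
(14222 + g)/(R + q(214)) = (14222 - 2509)/(-9318116 - 4*214) = 11713/(-9318116 - 856) = 11713/(-9318972) = 11713*(-1/9318972) = -901/716844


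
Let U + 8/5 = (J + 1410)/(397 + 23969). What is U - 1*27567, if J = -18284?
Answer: -1679383454/60915 ≈ -27569.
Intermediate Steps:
U = -139649/60915 (U = -8/5 + (-18284 + 1410)/(397 + 23969) = -8/5 - 16874/24366 = -8/5 - 16874*1/24366 = -8/5 - 8437/12183 = -139649/60915 ≈ -2.2925)
U - 1*27567 = -139649/60915 - 1*27567 = -139649/60915 - 27567 = -1679383454/60915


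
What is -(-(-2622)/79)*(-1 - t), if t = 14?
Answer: 39330/79 ≈ 497.85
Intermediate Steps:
-(-(-2622)/79)*(-1 - t) = -(-(-2622)/79)*(-1 - 1*14) = -(-(-2622)/79)*(-1 - 14) = -(-46*(-57/79))*(-15) = -2622*(-15)/79 = -1*(-39330/79) = 39330/79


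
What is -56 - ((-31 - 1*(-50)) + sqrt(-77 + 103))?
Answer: -75 - sqrt(26) ≈ -80.099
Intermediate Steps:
-56 - ((-31 - 1*(-50)) + sqrt(-77 + 103)) = -56 - ((-31 + 50) + sqrt(26)) = -56 - (19 + sqrt(26)) = -56 + (-19 - sqrt(26)) = -75 - sqrt(26)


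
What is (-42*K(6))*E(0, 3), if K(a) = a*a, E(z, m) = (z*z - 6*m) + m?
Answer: 22680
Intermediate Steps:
E(z, m) = z² - 5*m (E(z, m) = (z² - 6*m) + m = z² - 5*m)
K(a) = a²
(-42*K(6))*E(0, 3) = (-42*6²)*(0² - 5*3) = (-42*36)*(0 - 15) = -1512*(-15) = 22680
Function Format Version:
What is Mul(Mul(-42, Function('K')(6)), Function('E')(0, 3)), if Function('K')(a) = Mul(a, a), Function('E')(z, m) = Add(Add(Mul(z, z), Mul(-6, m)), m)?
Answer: 22680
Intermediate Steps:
Function('E')(z, m) = Add(Pow(z, 2), Mul(-5, m)) (Function('E')(z, m) = Add(Add(Pow(z, 2), Mul(-6, m)), m) = Add(Pow(z, 2), Mul(-5, m)))
Function('K')(a) = Pow(a, 2)
Mul(Mul(-42, Function('K')(6)), Function('E')(0, 3)) = Mul(Mul(-42, Pow(6, 2)), Add(Pow(0, 2), Mul(-5, 3))) = Mul(Mul(-42, 36), Add(0, -15)) = Mul(-1512, -15) = 22680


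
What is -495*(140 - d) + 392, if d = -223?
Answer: -179293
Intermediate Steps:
-495*(140 - d) + 392 = -495*(140 - 1*(-223)) + 392 = -495*(140 + 223) + 392 = -495*363 + 392 = -179685 + 392 = -179293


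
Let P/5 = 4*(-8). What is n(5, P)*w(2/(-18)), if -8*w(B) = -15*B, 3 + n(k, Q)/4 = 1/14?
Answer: 205/84 ≈ 2.4405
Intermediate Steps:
P = -160 (P = 5*(4*(-8)) = 5*(-32) = -160)
n(k, Q) = -82/7 (n(k, Q) = -12 + 4/14 = -12 + 4*(1/14) = -12 + 2/7 = -82/7)
w(B) = 15*B/8 (w(B) = -(-15)*B/8 = 15*B/8)
n(5, P)*w(2/(-18)) = -615*2/(-18)/28 = -615*2*(-1/18)/28 = -615*(-1)/(28*9) = -82/7*(-5/24) = 205/84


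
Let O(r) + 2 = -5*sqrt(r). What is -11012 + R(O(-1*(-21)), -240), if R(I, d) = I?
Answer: -11014 - 5*sqrt(21) ≈ -11037.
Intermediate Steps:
O(r) = -2 - 5*sqrt(r)
-11012 + R(O(-1*(-21)), -240) = -11012 + (-2 - 5*sqrt(21)) = -11014 - 5*sqrt(21)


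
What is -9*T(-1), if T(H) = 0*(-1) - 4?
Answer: 36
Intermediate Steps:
T(H) = -4 (T(H) = 0 - 4 = -4)
-9*T(-1) = -9*(-4) = 36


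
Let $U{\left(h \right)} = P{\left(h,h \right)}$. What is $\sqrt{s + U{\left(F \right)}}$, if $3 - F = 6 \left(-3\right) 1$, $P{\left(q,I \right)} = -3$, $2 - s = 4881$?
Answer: $i \sqrt{4882} \approx 69.871 i$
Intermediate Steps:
$s = -4879$ ($s = 2 - 4881 = -4879$)
$F = 21$ ($F = 3 - 6 \left(-3\right) 1 = 3 - \left(-18\right) 1 = 3 - -18 = 3 + 18 = 21$)
$U{\left(h \right)} = -3$
$\sqrt{s + U{\left(F \right)}} = \sqrt{-4879 - 3} = \sqrt{-4882} = i \sqrt{4882}$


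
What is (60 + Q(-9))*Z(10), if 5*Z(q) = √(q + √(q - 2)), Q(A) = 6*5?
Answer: 18*√(10 + 2*√2) ≈ 64.470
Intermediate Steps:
Q(A) = 30
Z(q) = √(q + √(-2 + q))/5 (Z(q) = √(q + √(q - 2))/5 = √(q + √(-2 + q))/5)
(60 + Q(-9))*Z(10) = (60 + 30)*(√(10 + √(-2 + 10))/5) = 90*(√(10 + √8)/5) = 90*(√(10 + 2*√2)/5) = 18*√(10 + 2*√2)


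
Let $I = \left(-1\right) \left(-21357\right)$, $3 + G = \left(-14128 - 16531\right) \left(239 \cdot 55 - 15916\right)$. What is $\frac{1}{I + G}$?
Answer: $\frac{1}{84977443} \approx 1.1768 \cdot 10^{-8}$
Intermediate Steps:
$G = 84956086$ ($G = -3 + \left(-14128 - 16531\right) \left(239 \cdot 55 - 15916\right) = -3 - 30659 \left(13145 - 15916\right) = -3 - -84956089 = -3 + 84956089 = 84956086$)
$I = 21357$
$\frac{1}{I + G} = \frac{1}{21357 + 84956086} = \frac{1}{84977443}$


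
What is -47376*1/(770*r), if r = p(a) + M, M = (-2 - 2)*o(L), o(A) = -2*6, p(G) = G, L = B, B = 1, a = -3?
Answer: -376/275 ≈ -1.3673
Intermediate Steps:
L = 1
o(A) = -12
M = 48 (M = (-2 - 2)*(-12) = -4*(-12) = 48)
r = 45 (r = -3 + 48 = 45)
-47376*1/(770*r) = -47376/((45*35)*22) = -47376/(1575*22) = -47376/34650 = -47376*1/34650 = -376/275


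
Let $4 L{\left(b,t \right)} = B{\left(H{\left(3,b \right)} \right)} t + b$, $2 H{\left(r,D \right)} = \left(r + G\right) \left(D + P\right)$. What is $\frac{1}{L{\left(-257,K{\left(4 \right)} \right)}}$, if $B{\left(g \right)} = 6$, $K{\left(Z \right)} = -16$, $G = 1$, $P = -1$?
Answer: $- \frac{4}{353} \approx -0.011331$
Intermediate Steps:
$H{\left(r,D \right)} = \frac{\left(1 + r\right) \left(-1 + D\right)}{2}$ ($H{\left(r,D \right)} = \frac{\left(r + 1\right) \left(D - 1\right)}{2} = \frac{\left(1 + r\right) \left(-1 + D\right)}{2}$)
$L{\left(b,t \right)} = \frac{b}{4} + \frac{3 t}{2}$ ($L{\left(b,t \right)} = \frac{6 t + b}{4} = \frac{b + 6 t}{4} = \frac{b}{4} + \frac{3 t}{2}$)
$\frac{1}{L{\left(-257,K{\left(4 \right)} \right)}} = \frac{1}{\frac{1}{4} \left(-257\right) + \frac{3}{2} \left(-16\right)} = \frac{1}{- \frac{257}{4} - 24} = \frac{1}{- \frac{353}{4}} = - \frac{4}{353}$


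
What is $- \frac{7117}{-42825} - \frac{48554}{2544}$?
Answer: $- \frac{114512189}{6052600} \approx -18.919$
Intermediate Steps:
$- \frac{7117}{-42825} - \frac{48554}{2544} = \left(-7117\right) \left(- \frac{1}{42825}\right) - \frac{24277}{1272} = \frac{7117}{42825} - \frac{24277}{1272} = - \frac{114512189}{6052600}$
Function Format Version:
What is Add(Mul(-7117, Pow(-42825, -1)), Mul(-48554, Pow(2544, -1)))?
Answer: Rational(-114512189, 6052600) ≈ -18.919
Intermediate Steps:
Add(Mul(-7117, Pow(-42825, -1)), Mul(-48554, Pow(2544, -1))) = Add(Mul(-7117, Rational(-1, 42825)), Mul(-48554, Rational(1, 2544))) = Add(Rational(7117, 42825), Rational(-24277, 1272)) = Rational(-114512189, 6052600)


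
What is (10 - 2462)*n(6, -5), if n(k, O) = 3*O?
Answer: 36780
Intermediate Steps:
(10 - 2462)*n(6, -5) = (10 - 2462)*(3*(-5)) = -2452*(-15) = 36780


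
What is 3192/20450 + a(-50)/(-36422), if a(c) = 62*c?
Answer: 44913506/186207475 ≈ 0.24120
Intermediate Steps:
3192/20450 + a(-50)/(-36422) = 3192/20450 + (62*(-50))/(-36422) = 3192*(1/20450) - 3100*(-1/36422) = 1596/10225 + 1550/18211 = 44913506/186207475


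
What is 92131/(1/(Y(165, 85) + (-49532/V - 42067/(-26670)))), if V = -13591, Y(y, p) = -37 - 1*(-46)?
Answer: 474935191402477/362471970 ≈ 1.3103e+6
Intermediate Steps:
Y(y, p) = 9 (Y(y, p) = -37 + 46 = 9)
92131/(1/(Y(165, 85) + (-49532/V - 42067/(-26670)))) = 92131/(1/(9 + (-49532/(-13591) - 42067/(-26670)))) = 92131/(1/(9 + (-49532*(-1/13591) - 42067*(-1/26670)))) = 92131/(1/(9 + (49532/13591 + 42067/26670))) = 92131/(1/(9 + 1892751037/362471970)) = 92131/(1/(5154998767/362471970)) = 92131/(362471970/5154998767) = 92131*(5154998767/362471970) = 474935191402477/362471970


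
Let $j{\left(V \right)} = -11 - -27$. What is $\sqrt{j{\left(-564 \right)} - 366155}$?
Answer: $i \sqrt{366139} \approx 605.09 i$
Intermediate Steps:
$j{\left(V \right)} = 16$ ($j{\left(V \right)} = -11 + 27 = 16$)
$\sqrt{j{\left(-564 \right)} - 366155} = \sqrt{16 - 366155} = \sqrt{-366139} = i \sqrt{366139}$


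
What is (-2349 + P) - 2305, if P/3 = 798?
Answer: -2260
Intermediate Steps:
P = 2394 (P = 3*798 = 2394)
(-2349 + P) - 2305 = (-2349 + 2394) - 2305 = 45 - 2305 = -2260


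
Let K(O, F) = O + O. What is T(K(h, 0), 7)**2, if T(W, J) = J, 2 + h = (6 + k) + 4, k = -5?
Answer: 49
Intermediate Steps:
h = 3 (h = -2 + ((6 - 5) + 4) = -2 + (1 + 4) = -2 + 5 = 3)
K(O, F) = 2*O
T(K(h, 0), 7)**2 = 7**2 = 49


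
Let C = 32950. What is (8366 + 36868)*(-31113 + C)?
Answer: 83094858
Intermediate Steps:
(8366 + 36868)*(-31113 + C) = (8366 + 36868)*(-31113 + 32950) = 45234*1837 = 83094858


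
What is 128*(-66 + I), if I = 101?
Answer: 4480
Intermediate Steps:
128*(-66 + I) = 128*(-66 + 101) = 128*35 = 4480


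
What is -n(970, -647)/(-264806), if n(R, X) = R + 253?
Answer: 1223/264806 ≈ 0.0046185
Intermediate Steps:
n(R, X) = 253 + R
-n(970, -647)/(-264806) = -(253 + 970)/(-264806) = -1*1223*(-1/264806) = -1223*(-1/264806) = 1223/264806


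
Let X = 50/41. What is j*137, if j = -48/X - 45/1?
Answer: -288933/25 ≈ -11557.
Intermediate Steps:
X = 50/41 (X = 50*(1/41) = 50/41 ≈ 1.2195)
j = -2109/25 (j = -48/50/41 - 45/1 = -48*41/50 - 45/1 = -984/25 - 45*1 = -984/25 - 45 = -2109/25 ≈ -84.360)
j*137 = -2109/25*137 = -288933/25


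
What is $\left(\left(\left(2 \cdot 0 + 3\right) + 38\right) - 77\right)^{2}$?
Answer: $1296$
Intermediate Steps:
$\left(\left(\left(2 \cdot 0 + 3\right) + 38\right) - 77\right)^{2} = \left(\left(\left(0 + 3\right) + 38\right) - 77\right)^{2} = \left(\left(3 + 38\right) - 77\right)^{2} = \left(41 - 77\right)^{2} = \left(-36\right)^{2} = 1296$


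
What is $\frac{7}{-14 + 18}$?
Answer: $\frac{7}{4} \approx 1.75$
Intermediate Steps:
$\frac{7}{-14 + 18} = \frac{7}{4}$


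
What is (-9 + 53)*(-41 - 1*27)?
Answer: -2992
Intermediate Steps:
(-9 + 53)*(-41 - 1*27) = 44*(-41 - 27) = 44*(-68) = -2992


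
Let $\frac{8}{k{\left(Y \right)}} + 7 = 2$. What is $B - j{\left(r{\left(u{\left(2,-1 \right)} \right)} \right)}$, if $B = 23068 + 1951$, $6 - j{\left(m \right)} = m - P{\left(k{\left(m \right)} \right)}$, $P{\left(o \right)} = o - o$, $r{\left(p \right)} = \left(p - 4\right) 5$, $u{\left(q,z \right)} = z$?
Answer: $24988$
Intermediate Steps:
$k{\left(Y \right)} = - \frac{8}{5}$ ($k{\left(Y \right)} = \frac{8}{-7 + 2} = \frac{8}{-5} = 8 \left(- \frac{1}{5}\right) = - \frac{8}{5}$)
$r{\left(p \right)} = -20 + 5 p$ ($r{\left(p \right)} = \left(-4 + p\right) 5 = -20 + 5 p$)
$P{\left(o \right)} = 0$
$j{\left(m \right)} = 6 - m$ ($j{\left(m \right)} = 6 - \left(m - 0\right) = 6 - \left(m + 0\right) = 6 - m$)
$B = 25019$
$B - j{\left(r{\left(u{\left(2,-1 \right)} \right)} \right)} = 25019 - \left(6 - \left(-20 + 5 \left(-1\right)\right)\right) = 25019 - \left(6 - \left(-20 - 5\right)\right) = 25019 - \left(6 - -25\right) = 25019 - \left(6 + 25\right) = 25019 - 31 = 24988$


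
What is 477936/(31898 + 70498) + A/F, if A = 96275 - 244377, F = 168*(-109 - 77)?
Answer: 25594895/2720808 ≈ 9.4071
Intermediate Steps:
F = -31248 (F = 168*(-186) = -31248)
A = -148102
477936/(31898 + 70498) + A/F = 477936/(31898 + 70498) - 148102/(-31248) = 477936/102396 - 148102*(-1/31248) = 477936*(1/102396) + 74051/15624 = 39828/8533 + 74051/15624 = 25594895/2720808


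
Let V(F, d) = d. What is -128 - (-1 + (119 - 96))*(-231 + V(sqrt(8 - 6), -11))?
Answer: 5196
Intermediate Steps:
-128 - (-1 + (119 - 96))*(-231 + V(sqrt(8 - 6), -11)) = -128 - (-1 + (119 - 96))*(-231 - 11) = -128 - (-1 + 23)*(-242) = -128 - 22*(-242) = -128 - 1*(-5324) = -128 + 5324 = 5196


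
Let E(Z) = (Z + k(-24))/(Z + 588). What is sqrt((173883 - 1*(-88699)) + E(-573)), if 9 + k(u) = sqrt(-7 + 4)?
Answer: sqrt(59072220 + 15*I*sqrt(3))/15 ≈ 512.39 + 0.00011268*I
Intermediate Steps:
k(u) = -9 + I*sqrt(3) (k(u) = -9 + sqrt(-7 + 4) = -9 + sqrt(-3) = -9 + I*sqrt(3))
E(Z) = (-9 + Z + I*sqrt(3))/(588 + Z) (E(Z) = (Z + (-9 + I*sqrt(3)))/(Z + 588) = (-9 + Z + I*sqrt(3))/(588 + Z))
sqrt((173883 - 1*(-88699)) + E(-573)) = sqrt((173883 - 1*(-88699)) + (-9 - 573 + I*sqrt(3))/(588 - 573)) = sqrt((173883 + 88699) + (-582 + I*sqrt(3))/15) = sqrt(262582 + (-582 + I*sqrt(3))/15) = sqrt(262582 + (-194/5 + I*sqrt(3)/15)) = sqrt(1312716/5 + I*sqrt(3)/15)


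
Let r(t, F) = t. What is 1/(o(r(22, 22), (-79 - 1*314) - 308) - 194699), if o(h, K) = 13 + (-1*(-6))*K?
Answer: -1/198892 ≈ -5.0279e-6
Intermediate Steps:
o(h, K) = 13 + 6*K
1/(o(r(22, 22), (-79 - 1*314) - 308) - 194699) = 1/((13 + 6*((-79 - 1*314) - 308)) - 194699) = 1/((13 + 6*((-79 - 314) - 308)) - 194699) = 1/((13 + 6*(-393 - 308)) - 194699) = 1/((13 + 6*(-701)) - 194699) = 1/((13 - 4206) - 194699) = 1/(-4193 - 194699) = 1/(-198892) = -1/198892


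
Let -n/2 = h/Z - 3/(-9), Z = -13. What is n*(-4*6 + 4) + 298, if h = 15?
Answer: 10342/39 ≈ 265.18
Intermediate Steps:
n = 64/39 (n = -2*(15/(-13) - 3/(-9)) = -2*(15*(-1/13) - 3*(-1/9)) = -2*(-15/13 + 1/3) = -2*(-32/39) = 64/39 ≈ 1.6410)
n*(-4*6 + 4) + 298 = 64*(-4*6 + 4)/39 + 298 = 64*(-24 + 4)/39 + 298 = (64/39)*(-20) + 298 = -1280/39 + 298 = 10342/39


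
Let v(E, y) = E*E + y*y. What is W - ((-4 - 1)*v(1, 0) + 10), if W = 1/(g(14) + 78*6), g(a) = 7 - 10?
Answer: -2324/465 ≈ -4.9978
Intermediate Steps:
g(a) = -3
W = 1/465 (W = 1/(-3 + 78*6) = 1/(-3 + 468) = 1/465 ≈ 0.0021505)
v(E, y) = E**2 + y**2
W - ((-4 - 1)*v(1, 0) + 10) = 1/465 - ((-4 - 1)*(1**2 + 0**2) + 10) = 1/465 - (-5*(1 + 0) + 10) = 1/465 - (-5*1 + 10) = 1/465 - (-5 + 10) = 1/465 - 1*5 = 1/465 - 5 = -2324/465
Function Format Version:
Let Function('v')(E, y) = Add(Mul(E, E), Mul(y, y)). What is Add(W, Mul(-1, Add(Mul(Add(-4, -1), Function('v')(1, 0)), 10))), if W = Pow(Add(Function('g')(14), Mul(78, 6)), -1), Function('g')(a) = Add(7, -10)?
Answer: Rational(-2324, 465) ≈ -4.9978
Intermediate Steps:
Function('g')(a) = -3
W = Rational(1, 465) (W = Pow(Add(-3, Mul(78, 6)), -1) = Pow(Add(-3, 468), -1) = Pow(465, -1) = Rational(1, 465) ≈ 0.0021505)
Function('v')(E, y) = Add(Pow(E, 2), Pow(y, 2))
Add(W, Mul(-1, Add(Mul(Add(-4, -1), Function('v')(1, 0)), 10))) = Add(Rational(1, 465), Mul(-1, Add(Mul(Add(-4, -1), Add(Pow(1, 2), Pow(0, 2))), 10))) = Add(Rational(1, 465), Mul(-1, Add(Mul(-5, Add(1, 0)), 10))) = Add(Rational(1, 465), Mul(-1, Add(Mul(-5, 1), 10))) = Add(Rational(1, 465), Mul(-1, Add(-5, 10))) = Add(Rational(1, 465), Mul(-1, 5)) = Add(Rational(1, 465), -5) = Rational(-2324, 465)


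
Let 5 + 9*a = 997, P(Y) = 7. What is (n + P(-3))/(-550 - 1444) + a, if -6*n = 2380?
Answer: 1981555/17946 ≈ 110.42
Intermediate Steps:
n = -1190/3 (n = -⅙*2380 = -1190/3 ≈ -396.67)
a = 992/9 (a = -5/9 + (⅑)*997 = -5/9 + 997/9 = 992/9 ≈ 110.22)
(n + P(-3))/(-550 - 1444) + a = (-1190/3 + 7)/(-550 - 1444) + 992/9 = -1169/3/(-1994) + 992/9 = -1169/3*(-1/1994) + 992/9 = 1169/5982 + 992/9 = 1981555/17946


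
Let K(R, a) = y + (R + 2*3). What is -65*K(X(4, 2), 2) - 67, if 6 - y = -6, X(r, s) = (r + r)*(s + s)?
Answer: -3317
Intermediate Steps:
X(r, s) = 4*r*s (X(r, s) = (2*r)*(2*s) = 4*r*s)
y = 12 (y = 6 - 1*(-6) = 6 + 6 = 12)
K(R, a) = 18 + R (K(R, a) = 12 + (R + 2*3) = 12 + (R + 6) = 12 + (6 + R) = 18 + R)
-65*K(X(4, 2), 2) - 67 = -65*(18 + 4*4*2) - 67 = -65*(18 + 32) - 67 = -65*50 - 67 = -3250 - 67 = -3317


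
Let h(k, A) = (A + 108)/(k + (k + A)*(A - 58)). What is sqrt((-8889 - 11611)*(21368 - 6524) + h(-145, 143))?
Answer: I*sqrt(3354929558785)/105 ≈ 17444.0*I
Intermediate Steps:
h(k, A) = (108 + A)/(k + (-58 + A)*(A + k)) (h(k, A) = (108 + A)/(k + (A + k)*(-58 + A)) = (108 + A)/(k + (-58 + A)*(A + k)))
sqrt((-8889 - 11611)*(21368 - 6524) + h(-145, 143)) = sqrt((-8889 - 11611)*(21368 - 6524) + (108 + 143)/(143**2 - 58*143 - 57*(-145) + 143*(-145))) = sqrt(-20500*14844 + 251/(20449 - 8294 + 8265 - 20735)) = sqrt(-304302000 + 251/(-315)) = sqrt(-304302000 - 1/315*251) = sqrt(-304302000 - 251/315) = sqrt(-95855130251/315) = I*sqrt(3354929558785)/105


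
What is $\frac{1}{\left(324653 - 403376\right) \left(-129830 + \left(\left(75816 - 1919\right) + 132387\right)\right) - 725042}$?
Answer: $- \frac{1}{6019413284} \approx -1.6613 \cdot 10^{-10}$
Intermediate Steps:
$\frac{1}{\left(324653 - 403376\right) \left(-129830 + \left(\left(75816 - 1919\right) + 132387\right)\right) - 725042} = \frac{1}{- 78723 \left(-129830 + \left(73897 + 132387\right)\right) - 725042} = \frac{1}{- 78723 \left(-129830 + 206284\right) - 725042} = \frac{1}{\left(-78723\right) 76454 - 725042} = \frac{1}{-6018688242 - 725042} = \frac{1}{-6019413284} = - \frac{1}{6019413284}$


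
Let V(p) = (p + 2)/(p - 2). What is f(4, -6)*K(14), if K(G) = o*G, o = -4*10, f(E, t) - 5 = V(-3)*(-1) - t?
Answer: -6048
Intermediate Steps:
V(p) = (2 + p)/(-2 + p)
f(E, t) = 24/5 - t (f(E, t) = 5 + (((2 - 3)/(-2 - 3))*(-1) - t) = 5 + ((-1/(-5))*(-1) - t) = 5 + (-⅕*(-1)*(-1) - t) = 5 + ((⅕)*(-1) - t) = 5 + (-⅕ - t) = 24/5 - t)
o = -40
K(G) = -40*G
f(4, -6)*K(14) = (24/5 - 1*(-6))*(-40*14) = (24/5 + 6)*(-560) = (54/5)*(-560) = -6048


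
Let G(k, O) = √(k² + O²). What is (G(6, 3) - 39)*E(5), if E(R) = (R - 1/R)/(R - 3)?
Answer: -468/5 + 36*√5/5 ≈ -77.500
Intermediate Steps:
G(k, O) = √(O² + k²)
E(R) = (R - 1/R)/(-3 + R)
(G(6, 3) - 39)*E(5) = (√(3² + 6²) - 39)*((-1 + 5²)/(5*(-3 + 5))) = (√(9 + 36) - 39)*((⅕)*(-1 + 25)/2) = (√45 - 39)*((⅕)*(½)*24) = (3*√5 - 39)*(12/5) = (-39 + 3*√5)*(12/5) = -468/5 + 36*√5/5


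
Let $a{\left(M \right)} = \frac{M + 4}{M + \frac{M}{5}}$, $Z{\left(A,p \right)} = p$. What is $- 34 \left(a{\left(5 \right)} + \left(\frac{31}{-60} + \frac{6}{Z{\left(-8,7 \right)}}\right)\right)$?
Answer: $- \frac{13141}{210} \approx -62.576$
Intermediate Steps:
$a{\left(M \right)} = \frac{5 \left(4 + M\right)}{6 M}$ ($a{\left(M \right)} = \frac{4 + M}{M + M \frac{1}{5}} = \frac{4 + M}{M + \frac{M}{5}} = \frac{4 + M}{\frac{6}{5} M} = \left(4 + M\right) \frac{5}{6 M} = \frac{5 \left(4 + M\right)}{6 M}$)
$- 34 \left(a{\left(5 \right)} + \left(\frac{31}{-60} + \frac{6}{Z{\left(-8,7 \right)}}\right)\right) = - 34 \left(\frac{5 \left(4 + 5\right)}{6 \cdot 5} + \left(\frac{31}{-60} + \frac{6}{7}\right)\right) = - 34 \left(\frac{5}{6} \cdot \frac{1}{5} \cdot 9 + \left(31 \left(- \frac{1}{60}\right) + 6 \cdot \frac{1}{7}\right)\right) = - 34 \left(\frac{3}{2} + \left(- \frac{31}{60} + \frac{6}{7}\right)\right) = - 34 \left(\frac{3}{2} + \frac{143}{420}\right) = \left(-34\right) \frac{773}{420} = - \frac{13141}{210}$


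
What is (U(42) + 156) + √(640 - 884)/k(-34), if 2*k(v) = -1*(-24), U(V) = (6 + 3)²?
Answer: 237 + I*√61/6 ≈ 237.0 + 1.3017*I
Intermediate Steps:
U(V) = 81 (U(V) = 9² = 81)
k(v) = 12 (k(v) = (-1*(-24))/2 = (½)*24 = 12)
(U(42) + 156) + √(640 - 884)/k(-34) = (81 + 156) + √(640 - 884)/12 = 237 + √(-244)*(1/12) = 237 + (2*I*√61)*(1/12) = 237 + I*√61/6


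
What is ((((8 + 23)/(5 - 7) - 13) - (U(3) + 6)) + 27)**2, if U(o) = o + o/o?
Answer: 529/4 ≈ 132.25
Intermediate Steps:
U(o) = 1 + o (U(o) = o + 1 = 1 + o)
((((8 + 23)/(5 - 7) - 13) - (U(3) + 6)) + 27)**2 = ((((8 + 23)/(5 - 7) - 13) - ((1 + 3) + 6)) + 27)**2 = (((31/(-2) - 13) - (4 + 6)) + 27)**2 = (((31*(-1/2) - 13) - 1*10) + 27)**2 = (((-31/2 - 13) - 10) + 27)**2 = ((-57/2 - 10) + 27)**2 = (-77/2 + 27)**2 = (-23/2)**2 = 529/4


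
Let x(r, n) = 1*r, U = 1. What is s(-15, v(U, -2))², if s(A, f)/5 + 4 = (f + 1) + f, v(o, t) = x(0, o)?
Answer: 225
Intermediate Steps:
x(r, n) = r
v(o, t) = 0
s(A, f) = -15 + 10*f (s(A, f) = -20 + 5*((f + 1) + f) = -20 + 5*((1 + f) + f) = -20 + 5*(1 + 2*f) = -20 + (5 + 10*f) = -15 + 10*f)
s(-15, v(U, -2))² = (-15 + 10*0)² = (-15 + 0)² = (-15)² = 225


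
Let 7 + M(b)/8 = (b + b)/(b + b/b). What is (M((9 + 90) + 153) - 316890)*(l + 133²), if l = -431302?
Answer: 33164857744578/253 ≈ 1.3109e+11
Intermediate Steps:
M(b) = -56 + 16*b/(1 + b) (M(b) = -56 + 8*((b + b)/(b + b/b)) = -56 + 8*((2*b)/(b + 1)) = -56 + 8*((2*b)/(1 + b)) = -56 + 8*(2*b/(1 + b)) = -56 + 16*b/(1 + b))
(M((9 + 90) + 153) - 316890)*(l + 133²) = (8*(-7 - 5*((9 + 90) + 153))/(1 + ((9 + 90) + 153)) - 316890)*(-431302 + 133²) = (8*(-7 - 5*(99 + 153))/(1 + (99 + 153)) - 316890)*(-431302 + 17689) = (8*(-7 - 5*252)/(1 + 252) - 316890)*(-413613) = (8*(-7 - 1260)/253 - 316890)*(-413613) = (8*(1/253)*(-1267) - 316890)*(-413613) = (-10136/253 - 316890)*(-413613) = -80183306/253*(-413613) = 33164857744578/253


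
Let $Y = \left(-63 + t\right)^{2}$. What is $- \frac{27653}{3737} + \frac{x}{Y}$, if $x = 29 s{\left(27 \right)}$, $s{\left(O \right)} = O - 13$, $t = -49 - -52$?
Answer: $- \frac{49016789}{6726600} \approx -7.287$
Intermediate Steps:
$t = 3$ ($t = -49 + 52 = 3$)
$s{\left(O \right)} = -13 + O$ ($s{\left(O \right)} = O - 13 = -13 + O$)
$x = 406$ ($x = 29 \left(-13 + 27\right) = 29 \cdot 14 = 406$)
$Y = 3600$ ($Y = \left(-63 + 3\right)^{2} = \left(-60\right)^{2} = 3600$)
$- \frac{27653}{3737} + \frac{x}{Y} = - \frac{27653}{3737} + \frac{406}{3600} = \left(-27653\right) \frac{1}{3737} + 406 \cdot \frac{1}{3600} = - \frac{27653}{3737} + \frac{203}{1800} = - \frac{49016789}{6726600}$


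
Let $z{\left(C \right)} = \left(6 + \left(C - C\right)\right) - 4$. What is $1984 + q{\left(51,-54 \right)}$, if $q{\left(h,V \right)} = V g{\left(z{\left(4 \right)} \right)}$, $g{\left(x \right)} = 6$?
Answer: $1660$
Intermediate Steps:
$z{\left(C \right)} = 2$ ($z{\left(C \right)} = \left(6 + 0\right) - 4 = 6 - 4 = 2$)
$q{\left(h,V \right)} = 6 V$ ($q{\left(h,V \right)} = V 6 = 6 V$)
$1984 + q{\left(51,-54 \right)} = 1984 + 6 \left(-54\right) = 1984 - 324 = 1660$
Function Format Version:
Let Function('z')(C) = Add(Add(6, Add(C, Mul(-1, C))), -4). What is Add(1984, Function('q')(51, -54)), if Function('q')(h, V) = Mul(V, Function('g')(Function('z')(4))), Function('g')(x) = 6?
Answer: 1660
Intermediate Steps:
Function('z')(C) = 2 (Function('z')(C) = Add(Add(6, 0), -4) = Add(6, -4) = 2)
Function('q')(h, V) = Mul(6, V) (Function('q')(h, V) = Mul(V, 6) = Mul(6, V))
Add(1984, Function('q')(51, -54)) = Add(1984, Mul(6, -54)) = Add(1984, -324) = 1660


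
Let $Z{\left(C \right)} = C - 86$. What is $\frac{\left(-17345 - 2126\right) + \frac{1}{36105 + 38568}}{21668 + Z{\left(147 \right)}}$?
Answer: $- \frac{1453957982}{1622569617} \approx -0.89608$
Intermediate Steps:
$Z{\left(C \right)} = -86 + C$
$\frac{\left(-17345 - 2126\right) + \frac{1}{36105 + 38568}}{21668 + Z{\left(147 \right)}} = \frac{\left(-17345 - 2126\right) + \frac{1}{36105 + 38568}}{21668 + \left(-86 + 147\right)} = \frac{\left(-17345 - 2126\right) + \frac{1}{74673}}{21668 + 61} = \frac{-19471 + \frac{1}{74673}}{21729} = \left(- \frac{1453957982}{74673}\right) \frac{1}{21729} = - \frac{1453957982}{1622569617}$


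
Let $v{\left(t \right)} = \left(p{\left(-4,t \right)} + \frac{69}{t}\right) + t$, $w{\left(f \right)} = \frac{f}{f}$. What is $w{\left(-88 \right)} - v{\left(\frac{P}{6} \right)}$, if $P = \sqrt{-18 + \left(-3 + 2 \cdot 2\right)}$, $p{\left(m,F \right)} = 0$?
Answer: $1 + \frac{2467 i \sqrt{17}}{102} \approx 1.0 + 99.723 i$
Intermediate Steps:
$w{\left(f \right)} = 1$
$P = i \sqrt{17}$ ($P = \sqrt{-18 + \left(-3 + 4\right)} = \sqrt{-18 + 1} = \sqrt{-17} = i \sqrt{17} \approx 4.1231 i$)
$v{\left(t \right)} = t + \frac{69}{t}$ ($v{\left(t \right)} = \left(0 + \frac{69}{t}\right) + t = \frac{69}{t} + t = t + \frac{69}{t}$)
$w{\left(-88 \right)} - v{\left(\frac{P}{6} \right)} = 1 - \left(\frac{i \sqrt{17}}{6} + \frac{69}{i \sqrt{17} \cdot \frac{1}{6}}\right) = 1 - \left(i \sqrt{17} \cdot \frac{1}{6} + \frac{69}{i \sqrt{17} \cdot \frac{1}{6}}\right) = 1 - \left(\frac{i \sqrt{17}}{6} + \frac{69}{\frac{1}{6} i \sqrt{17}}\right) = 1 - \left(\frac{i \sqrt{17}}{6} + 69 \left(- \frac{6 i \sqrt{17}}{17}\right)\right) = 1 - \left(\frac{i \sqrt{17}}{6} - \frac{414 i \sqrt{17}}{17}\right) = 1 - - \frac{2467 i \sqrt{17}}{102} = 1 + \frac{2467 i \sqrt{17}}{102}$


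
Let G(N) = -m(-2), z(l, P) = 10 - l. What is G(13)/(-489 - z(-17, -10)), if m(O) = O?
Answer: -1/258 ≈ -0.0038760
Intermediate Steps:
G(N) = 2 (G(N) = -1*(-2) = 2)
G(13)/(-489 - z(-17, -10)) = 2/(-489 - (10 - 1*(-17))) = 2/(-489 - (10 + 17)) = 2/(-489 - 1*27) = 2/(-489 - 27) = 2/(-516) = 2*(-1/516) = -1/258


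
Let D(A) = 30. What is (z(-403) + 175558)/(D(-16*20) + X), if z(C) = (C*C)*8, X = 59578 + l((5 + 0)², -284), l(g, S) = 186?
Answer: 105345/4271 ≈ 24.665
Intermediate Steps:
X = 59764 (X = 59578 + 186 = 59764)
z(C) = 8*C² (z(C) = C²*8 = 8*C²)
(z(-403) + 175558)/(D(-16*20) + X) = (8*(-403)² + 175558)/(30 + 59764) = (8*162409 + 175558)/59794 = (1299272 + 175558)*(1/59794) = 1474830*(1/59794) = 105345/4271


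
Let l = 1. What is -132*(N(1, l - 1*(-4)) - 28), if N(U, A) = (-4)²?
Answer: 1584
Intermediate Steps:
N(U, A) = 16
-132*(N(1, l - 1*(-4)) - 28) = -132*(16 - 28) = -132*(-12) = 1584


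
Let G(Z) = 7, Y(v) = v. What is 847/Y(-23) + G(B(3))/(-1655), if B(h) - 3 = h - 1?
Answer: -1401946/38065 ≈ -36.830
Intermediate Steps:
B(h) = 2 + h (B(h) = 3 + (h - 1) = 3 + (-1 + h) = 2 + h)
847/Y(-23) + G(B(3))/(-1655) = 847/(-23) + 7/(-1655) = 847*(-1/23) + 7*(-1/1655) = -847/23 - 7/1655 = -1401946/38065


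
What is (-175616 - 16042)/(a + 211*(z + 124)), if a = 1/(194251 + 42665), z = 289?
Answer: -45406846728/20645570989 ≈ -2.1993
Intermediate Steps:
a = 1/236916 ≈ 4.2209e-6
(-175616 - 16042)/(a + 211*(z + 124)) = (-175616 - 16042)/(1/236916 + 211*(289 + 124)) = -191658/(1/236916 + 211*413) = -191658/(1/236916 + 87143) = -191658/20645570989/236916 = -191658*236916/20645570989 = -45406846728/20645570989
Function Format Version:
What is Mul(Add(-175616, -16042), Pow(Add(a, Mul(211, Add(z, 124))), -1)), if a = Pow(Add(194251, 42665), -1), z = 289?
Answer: Rational(-45406846728, 20645570989) ≈ -2.1993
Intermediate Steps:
a = Rational(1, 236916) (a = Pow(236916, -1) = Rational(1, 236916) ≈ 4.2209e-6)
Mul(Add(-175616, -16042), Pow(Add(a, Mul(211, Add(z, 124))), -1)) = Mul(Add(-175616, -16042), Pow(Add(Rational(1, 236916), Mul(211, Add(289, 124))), -1)) = Mul(-191658, Pow(Add(Rational(1, 236916), Mul(211, 413)), -1)) = Mul(-191658, Pow(Add(Rational(1, 236916), 87143), -1)) = Mul(-191658, Pow(Rational(20645570989, 236916), -1)) = Mul(-191658, Rational(236916, 20645570989)) = Rational(-45406846728, 20645570989)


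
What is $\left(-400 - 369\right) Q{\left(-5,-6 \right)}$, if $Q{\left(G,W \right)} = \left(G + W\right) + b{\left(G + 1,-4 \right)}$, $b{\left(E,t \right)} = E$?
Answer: $11535$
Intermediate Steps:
$Q{\left(G,W \right)} = 1 + W + 2 G$ ($Q{\left(G,W \right)} = \left(G + W\right) + \left(G + 1\right) = \left(G + W\right) + \left(1 + G\right) = 1 + W + 2 G$)
$\left(-400 - 369\right) Q{\left(-5,-6 \right)} = \left(-400 - 369\right) \left(1 - 6 + 2 \left(-5\right)\right) = - 769 \left(1 - 6 - 10\right) = \left(-769\right) \left(-15\right) = 11535$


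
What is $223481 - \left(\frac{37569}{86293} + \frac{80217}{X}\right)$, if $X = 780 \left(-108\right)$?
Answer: $\frac{60168858472183}{269234160} \approx 2.2348 \cdot 10^{5}$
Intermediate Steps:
$X = -84240$
$223481 - \left(\frac{37569}{86293} + \frac{80217}{X}\right) = 223481 - \left(- \frac{2971}{3120} + \frac{37569}{86293}\right) = 223481 - - \frac{139161223}{269234160} = 223481 + \left(\frac{2971}{3120} - \frac{37569}{86293}\right) = 223481 + \frac{139161223}{269234160} = \frac{60168858472183}{269234160}$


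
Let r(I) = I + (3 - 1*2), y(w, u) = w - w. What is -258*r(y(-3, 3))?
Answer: -258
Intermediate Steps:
y(w, u) = 0
r(I) = 1 + I (r(I) = I + (3 - 2) = I + 1 = 1 + I)
-258*r(y(-3, 3)) = -258*(1 + 0) = -258*1 = -258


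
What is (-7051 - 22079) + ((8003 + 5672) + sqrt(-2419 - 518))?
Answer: -15455 + I*sqrt(2937) ≈ -15455.0 + 54.194*I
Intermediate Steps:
(-7051 - 22079) + ((8003 + 5672) + sqrt(-2419 - 518)) = -29130 + (13675 + sqrt(-2937)) = -29130 + (13675 + I*sqrt(2937)) = -15455 + I*sqrt(2937)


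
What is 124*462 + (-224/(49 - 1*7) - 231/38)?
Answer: 6529531/114 ≈ 57277.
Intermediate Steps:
124*462 + (-224/(49 - 1*7) - 231/38) = 57288 + (-224/(49 - 7) - 231*1/38) = 57288 + (-224/42 - 231/38) = 57288 + (-224*1/42 - 231/38) = 57288 + (-16/3 - 231/38) = 57288 - 1301/114 = 6529531/114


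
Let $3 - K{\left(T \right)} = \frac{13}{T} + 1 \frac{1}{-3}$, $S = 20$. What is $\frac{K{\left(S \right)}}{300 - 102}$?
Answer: $\frac{161}{11880} \approx 0.013552$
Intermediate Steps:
$K{\left(T \right)} = \frac{10}{3} - \frac{13}{T}$ ($K{\left(T \right)} = 3 - \left(\frac{13}{T} + 1 \frac{1}{-3}\right) = 3 - \left(\frac{13}{T} + 1 \left(- \frac{1}{3}\right)\right) = 3 - \left(\frac{13}{T} - \frac{1}{3}\right) = 3 - \left(- \frac{1}{3} + \frac{13}{T}\right) = 3 + \left(\frac{1}{3} - \frac{13}{T}\right) = \frac{10}{3} - \frac{13}{T}$)
$\frac{K{\left(S \right)}}{300 - 102} = \frac{\frac{10}{3} - \frac{13}{20}}{300 - 102} = \frac{\frac{10}{3} - \frac{13}{20}}{198} = \left(\frac{10}{3} - \frac{13}{20}\right) \frac{1}{198} = \frac{161}{60} \cdot \frac{1}{198} = \frac{161}{11880}$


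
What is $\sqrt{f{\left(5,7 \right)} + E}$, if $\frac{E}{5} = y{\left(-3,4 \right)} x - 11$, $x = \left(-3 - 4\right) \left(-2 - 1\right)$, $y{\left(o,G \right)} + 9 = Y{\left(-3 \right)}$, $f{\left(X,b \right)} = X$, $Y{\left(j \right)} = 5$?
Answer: $i \sqrt{470} \approx 21.679 i$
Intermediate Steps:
$y{\left(o,G \right)} = -4$ ($y{\left(o,G \right)} = -9 + 5 = -4$)
$x = 21$ ($x = \left(-7\right) \left(-3\right) = 21$)
$E = -475$ ($E = 5 \left(\left(-4\right) 21 - 11\right) = 5 \left(-84 - 11\right) = 5 \left(-95\right) = -475$)
$\sqrt{f{\left(5,7 \right)} + E} = \sqrt{5 - 475} = \sqrt{-470} = i \sqrt{470}$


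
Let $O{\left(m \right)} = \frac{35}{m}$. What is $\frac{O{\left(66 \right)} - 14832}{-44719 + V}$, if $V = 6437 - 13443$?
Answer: $\frac{978877}{3413850} \approx 0.28674$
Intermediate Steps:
$V = -7006$ ($V = 6437 - 13443 = -7006$)
$\frac{O{\left(66 \right)} - 14832}{-44719 + V} = \frac{\frac{35}{66} - 14832}{-44719 - 7006} = \frac{35 \cdot \frac{1}{66} - 14832}{-51725} = \left(\frac{35}{66} - 14832\right) \left(- \frac{1}{51725}\right) = \left(- \frac{978877}{66}\right) \left(- \frac{1}{51725}\right) = \frac{978877}{3413850}$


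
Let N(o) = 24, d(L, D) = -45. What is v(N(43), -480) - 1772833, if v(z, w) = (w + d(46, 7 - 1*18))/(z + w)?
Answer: -269470441/152 ≈ -1.7728e+6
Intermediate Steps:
v(z, w) = (-45 + w)/(w + z) (v(z, w) = (w - 45)/(z + w) = (-45 + w)/(w + z))
v(N(43), -480) - 1772833 = (-45 - 480)/(-480 + 24) - 1772833 = -525/(-456) - 1772833 = -1/456*(-525) - 1772833 = 175/152 - 1772833 = -269470441/152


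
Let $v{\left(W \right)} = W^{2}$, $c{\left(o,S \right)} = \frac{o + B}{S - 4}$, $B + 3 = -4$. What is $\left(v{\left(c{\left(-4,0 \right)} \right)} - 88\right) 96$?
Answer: $-7722$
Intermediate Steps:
$B = -7$ ($B = -3 - 4 = -7$)
$c{\left(o,S \right)} = \frac{-7 + o}{-4 + S}$ ($c{\left(o,S \right)} = \frac{o - 7}{S - 4} = \frac{-7 + o}{-4 + S}$)
$\left(v{\left(c{\left(-4,0 \right)} \right)} - 88\right) 96 = \left(\left(\frac{-7 - 4}{-4 + 0}\right)^{2} - 88\right) 96 = \left(\left(\frac{1}{-4} \left(-11\right)\right)^{2} - 88\right) 96 = \left(\left(\left(- \frac{1}{4}\right) \left(-11\right)\right)^{2} - 88\right) 96 = \left(\left(\frac{11}{4}\right)^{2} - 88\right) 96 = \left(\frac{121}{16} - 88\right) 96 = \left(- \frac{1287}{16}\right) 96 = -7722$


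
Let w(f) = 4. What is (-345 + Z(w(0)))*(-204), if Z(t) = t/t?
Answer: 70176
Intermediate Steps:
Z(t) = 1
(-345 + Z(w(0)))*(-204) = (-345 + 1)*(-204) = -344*(-204) = 70176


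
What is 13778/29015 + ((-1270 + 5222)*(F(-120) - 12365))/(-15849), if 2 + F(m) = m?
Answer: 1432068692882/459858735 ≈ 3114.1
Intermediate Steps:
F(m) = -2 + m
13778/29015 + ((-1270 + 5222)*(F(-120) - 12365))/(-15849) = 13778/29015 + ((-1270 + 5222)*((-2 - 120) - 12365))/(-15849) = 13778*(1/29015) + (3952*(-122 - 12365))*(-1/15849) = 13778/29015 + (3952*(-12487))*(-1/15849) = 13778/29015 - 49348624*(-1/15849) = 13778/29015 + 49348624/15849 = 1432068692882/459858735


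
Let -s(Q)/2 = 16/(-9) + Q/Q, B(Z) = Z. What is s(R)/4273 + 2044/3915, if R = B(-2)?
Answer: 8740102/16728795 ≈ 0.52246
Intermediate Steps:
R = -2
s(Q) = 14/9 (s(Q) = -2*(16/(-9) + Q/Q) = -2*(16*(-1/9) + 1) = -2*(-16/9 + 1) = -2*(-7/9) = 14/9)
s(R)/4273 + 2044/3915 = (14/9)/4273 + 2044/3915 = (14/9)*(1/4273) + 2044*(1/3915) = 14/38457 + 2044/3915 = 8740102/16728795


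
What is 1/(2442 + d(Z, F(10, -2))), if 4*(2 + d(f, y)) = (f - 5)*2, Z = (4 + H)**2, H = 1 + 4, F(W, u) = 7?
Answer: 1/2478 ≈ 0.00040355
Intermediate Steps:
H = 5
Z = 81 (Z = (4 + 5)**2 = 9**2 = 81)
d(f, y) = -9/2 + f/2 (d(f, y) = -2 + ((f - 5)*2)/4 = -2 + ((-5 + f)*2)/4 = -2 + (-10 + 2*f)/4 = -2 + (-5/2 + f/2) = -9/2 + f/2)
1/(2442 + d(Z, F(10, -2))) = 1/(2442 + (-9/2 + (1/2)*81)) = 1/(2442 + (-9/2 + 81/2)) = 1/(2442 + 36) = 1/2478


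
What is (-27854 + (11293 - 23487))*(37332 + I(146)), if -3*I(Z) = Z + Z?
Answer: -4473521792/3 ≈ -1.4912e+9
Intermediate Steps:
I(Z) = -2*Z/3 (I(Z) = -(Z + Z)/3 = -2*Z/3)
(-27854 + (11293 - 23487))*(37332 + I(146)) = (-27854 + (11293 - 23487))*(37332 - ⅔*146) = (-27854 - 12194)*(37332 - 292/3) = -40048*111704/3 = -4473521792/3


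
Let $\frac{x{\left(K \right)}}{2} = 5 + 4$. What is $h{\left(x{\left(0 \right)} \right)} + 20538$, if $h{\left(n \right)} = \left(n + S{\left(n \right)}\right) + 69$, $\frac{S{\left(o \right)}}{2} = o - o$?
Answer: $20625$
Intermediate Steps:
$S{\left(o \right)} = 0$ ($S{\left(o \right)} = 2 \left(o - o\right) = 2 \cdot 0 = 0$)
$x{\left(K \right)} = 18$ ($x{\left(K \right)} = 2 \left(5 + 4\right) = 2 \cdot 9 = 18$)
$h{\left(n \right)} = 69 + n$ ($h{\left(n \right)} = \left(n + 0\right) + 69 = n + 69 = 69 + n$)
$h{\left(x{\left(0 \right)} \right)} + 20538 = \left(69 + 18\right) + 20538 = 87 + 20538 = 20625$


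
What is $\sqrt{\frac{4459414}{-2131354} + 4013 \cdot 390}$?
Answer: $\frac{\sqrt{1777396708510201391}}{1065677} \approx 1251.0$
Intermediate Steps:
$\sqrt{\frac{4459414}{-2131354} + 4013 \cdot 390} = \sqrt{4459414 \left(- \frac{1}{2131354}\right) + 1565070} = \sqrt{- \frac{2229707}{1065677} + 1565070} = \sqrt{\frac{1667856872683}{1065677}} = \frac{\sqrt{1777396708510201391}}{1065677}$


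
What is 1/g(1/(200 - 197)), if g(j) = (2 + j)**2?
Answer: 9/49 ≈ 0.18367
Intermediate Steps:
1/g(1/(200 - 197)) = 1/((2 + 1/(200 - 197))**2) = 1/((2 + 1/3)**2) = 1/((7/3)**2) = 1/(49/9) = 9/49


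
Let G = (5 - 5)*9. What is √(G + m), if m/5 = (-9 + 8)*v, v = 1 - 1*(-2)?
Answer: I*√15 ≈ 3.873*I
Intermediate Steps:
v = 3 (v = 1 + 2 = 3)
G = 0 (G = 0*9 = 0)
m = -15 (m = 5*((-9 + 8)*3) = 5*(-1*3) = 5*(-3) = -15)
√(G + m) = √(0 - 15) = √(-15) = I*√15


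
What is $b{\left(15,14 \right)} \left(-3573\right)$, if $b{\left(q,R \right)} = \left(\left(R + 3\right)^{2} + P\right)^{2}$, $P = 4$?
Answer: $-306738477$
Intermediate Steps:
$b{\left(q,R \right)} = \left(4 + \left(3 + R\right)^{2}\right)^{2}$ ($b{\left(q,R \right)} = \left(\left(R + 3\right)^{2} + 4\right)^{2} = \left(\left(3 + R\right)^{2} + 4\right)^{2} = \left(4 + \left(3 + R\right)^{2}\right)^{2}$)
$b{\left(15,14 \right)} \left(-3573\right) = \left(4 + \left(3 + 14\right)^{2}\right)^{2} \left(-3573\right) = \left(4 + 17^{2}\right)^{2} \left(-3573\right) = \left(4 + 289\right)^{2} \left(-3573\right) = 293^{2} \left(-3573\right) = 85849 \left(-3573\right) = -306738477$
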